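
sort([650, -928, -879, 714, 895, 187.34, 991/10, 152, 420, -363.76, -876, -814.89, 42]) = [-928, -879, -876, -814.89, -363.76, 42, 991/10, 152, 187.34, 420, 650, 714, 895]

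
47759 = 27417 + 20342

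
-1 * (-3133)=3133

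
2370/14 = 169 + 2/7 ≈ 169.29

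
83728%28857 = 26014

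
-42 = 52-94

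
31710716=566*56026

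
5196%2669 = 2527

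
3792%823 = 500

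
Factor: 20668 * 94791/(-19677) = -1 * 2^2 * 7^(-1) * 19^1 * 937^(-1) * 1663^1 * 5167^1 = -653046796/6559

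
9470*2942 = 27860740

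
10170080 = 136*74780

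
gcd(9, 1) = 1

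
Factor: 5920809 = 3^1 * 191^1 * 10333^1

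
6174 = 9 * 686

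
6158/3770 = 3079/1885 ≈ 1.63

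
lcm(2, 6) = 6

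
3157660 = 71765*44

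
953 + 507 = 1460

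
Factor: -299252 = -1 * 2^2 * 79^1 * 947^1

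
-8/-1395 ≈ 0.00573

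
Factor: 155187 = 3^2 * 43^1 * 401^1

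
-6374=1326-7700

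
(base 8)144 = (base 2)1100100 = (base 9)121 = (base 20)50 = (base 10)100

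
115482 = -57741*(-2)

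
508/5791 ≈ 0.0877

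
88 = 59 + 29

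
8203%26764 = 8203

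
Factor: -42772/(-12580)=5^(-1)*17^1=17/5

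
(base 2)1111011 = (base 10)123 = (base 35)3i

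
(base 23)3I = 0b1010111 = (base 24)3F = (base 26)39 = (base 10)87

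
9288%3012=252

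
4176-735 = 3441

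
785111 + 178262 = 963373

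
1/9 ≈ 0.111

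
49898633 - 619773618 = -569874985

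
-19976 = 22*(-908)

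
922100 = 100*9221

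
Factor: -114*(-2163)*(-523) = -1*2^1*3^2*7^1*19^1*103^1*523^1 = -128962386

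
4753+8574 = 13327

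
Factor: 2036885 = 5^1 * 407377^1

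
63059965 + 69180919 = 132240884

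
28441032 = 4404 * 6458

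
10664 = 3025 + 7639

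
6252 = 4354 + 1898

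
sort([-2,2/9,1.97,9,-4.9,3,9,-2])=[-4.9,-2,-2,2/9,1.97,3,9,9]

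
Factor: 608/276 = 2^3*3^(-1)*19^1*23^(-1) = 152/69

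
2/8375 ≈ 0.000239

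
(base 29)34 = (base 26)3d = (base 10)91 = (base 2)1011011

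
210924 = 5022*42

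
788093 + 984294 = 1772387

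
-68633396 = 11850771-80484167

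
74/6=12+1/3 ≈ 12.33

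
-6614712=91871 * (-72)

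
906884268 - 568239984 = 338644284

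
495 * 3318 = 1642410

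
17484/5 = 3496+4/5 = 3496.80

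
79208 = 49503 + 29705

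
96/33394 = 48/16697 ≈ 0.00287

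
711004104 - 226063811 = 484940293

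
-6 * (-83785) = 502710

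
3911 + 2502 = 6413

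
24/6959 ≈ 0.00345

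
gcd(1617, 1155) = 231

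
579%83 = 81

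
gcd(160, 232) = 8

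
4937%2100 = 737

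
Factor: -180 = -1*2^2*3^2*5^1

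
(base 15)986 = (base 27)2pi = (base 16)867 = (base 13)c96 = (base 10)2151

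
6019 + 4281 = 10300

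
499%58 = 35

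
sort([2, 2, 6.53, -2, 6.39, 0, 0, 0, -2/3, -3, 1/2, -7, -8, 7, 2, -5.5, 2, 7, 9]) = [-8, -7, -5.5, -3, -2, -2/3, 0, 0, 0, 1/2, 2, 2, 2, 2, 6.39, 6.53, 7, 7, 9]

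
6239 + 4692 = 10931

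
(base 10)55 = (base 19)2h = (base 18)31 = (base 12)47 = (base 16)37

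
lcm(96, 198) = 3168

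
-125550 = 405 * (-310)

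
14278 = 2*7139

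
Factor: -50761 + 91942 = 3^1 * 7^1 * 37^1 * 53^1 = 41181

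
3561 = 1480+2081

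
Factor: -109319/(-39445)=5^(-1)*7^(-1)*97^1=97/35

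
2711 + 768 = 3479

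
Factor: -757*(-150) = 2^1*3^1*5^2*757^1 = 113550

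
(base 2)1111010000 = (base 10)976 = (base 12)694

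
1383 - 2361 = -978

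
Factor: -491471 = -1 * 37^2 * 359^1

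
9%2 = 1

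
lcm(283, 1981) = 1981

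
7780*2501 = 19457780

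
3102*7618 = 23631036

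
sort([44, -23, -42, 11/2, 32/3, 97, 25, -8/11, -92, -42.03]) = [-92, -42.03, -42, -23, -8/11, 11/2, 32/3, 25, 44, 97]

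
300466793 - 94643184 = 205823609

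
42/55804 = 3/3986 ≈ 0.000753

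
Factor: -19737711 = -1 * 3^2 * 7^1 * 313297^1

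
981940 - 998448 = -16508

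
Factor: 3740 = 2^2*5^1*11^1*17^1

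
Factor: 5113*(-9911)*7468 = -1*2^2*11^1*17^1*53^1*1867^1*5113^1 = -378440474324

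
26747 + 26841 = 53588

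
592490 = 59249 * 10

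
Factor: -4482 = -1 * 2^1 * 3^3 * 83^1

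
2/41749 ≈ 0.0000479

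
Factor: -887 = -1*887^1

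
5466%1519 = 909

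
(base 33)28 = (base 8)112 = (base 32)2a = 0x4a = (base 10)74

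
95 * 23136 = 2197920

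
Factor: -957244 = -1 * 2^2 * 167^1 * 1433^1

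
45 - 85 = -40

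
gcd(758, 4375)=1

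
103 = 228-125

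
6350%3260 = 3090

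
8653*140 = 1211420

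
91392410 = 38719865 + 52672545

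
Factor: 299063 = 299063^1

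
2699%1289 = 121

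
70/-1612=-35/806 ≈ -0.0434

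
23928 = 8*2991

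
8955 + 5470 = 14425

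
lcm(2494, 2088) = 89784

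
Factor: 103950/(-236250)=-1 * 5^(-2) * 11^1=-11/25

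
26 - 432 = -406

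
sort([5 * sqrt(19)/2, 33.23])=[5 * sqrt(19)/2, 33.23]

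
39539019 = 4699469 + 34839550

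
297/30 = 9+9/10 = 9.90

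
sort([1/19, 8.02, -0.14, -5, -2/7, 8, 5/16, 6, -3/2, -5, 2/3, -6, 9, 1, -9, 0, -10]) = [-10, -9, -6, -5, -5, -3/2, -2/7, -0.14, 0, 1/19, 5/16, 2/3, 1, 6, 8, 8.02, 9]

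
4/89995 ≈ 0.0000444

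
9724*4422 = 42999528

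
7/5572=1/796 ≈ 0.00126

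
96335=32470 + 63865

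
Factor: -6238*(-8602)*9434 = 2^3*11^1*17^1*23^1*53^1*89^1*3119^1 = 506221609784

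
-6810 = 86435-93245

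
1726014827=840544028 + 885470799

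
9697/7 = 1385 + 2/7 ≈ 1385.29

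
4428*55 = 243540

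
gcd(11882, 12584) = 26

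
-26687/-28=953 + 3/28 ≈ 953.11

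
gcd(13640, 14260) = 620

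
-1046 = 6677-7723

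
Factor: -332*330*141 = -1*2^3*3^2*5^1*11^1*47^1*83^1 = -15447960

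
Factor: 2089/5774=2^(-1) * 2089^1 * 2887^(-1)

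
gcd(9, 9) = 9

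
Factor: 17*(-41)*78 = -1*2^1*3^1*13^1*17^1*41^1 = -54366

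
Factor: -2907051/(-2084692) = 2^(-2) * 3^1 * 7^1 * 17^2 * 479^1 * 521173^(-1)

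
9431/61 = 154 + 37/61 ≈ 154.61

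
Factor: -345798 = -1 * 2^1 * 3^2 * 19211^1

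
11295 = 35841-24546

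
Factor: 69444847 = 17^1*4084991^1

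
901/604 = 1 + 297/604 ≈ 1.49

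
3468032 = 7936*437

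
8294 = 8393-99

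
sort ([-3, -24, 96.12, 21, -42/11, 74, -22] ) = [-24, -22, -42/11, -3, 21, 74, 96.12] 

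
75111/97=774+33/97 ≈ 774.34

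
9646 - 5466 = 4180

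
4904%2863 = 2041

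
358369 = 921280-562911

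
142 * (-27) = -3834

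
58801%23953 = 10895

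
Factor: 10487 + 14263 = 2^1 * 3^2 * 5^3 * 11^1 = 24750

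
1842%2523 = 1842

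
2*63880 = 127760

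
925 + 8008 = 8933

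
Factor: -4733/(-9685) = 5^(-1)*13^(-1)*149^(-1)*4733^1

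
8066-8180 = -114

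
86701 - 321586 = -234885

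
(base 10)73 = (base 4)1021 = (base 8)111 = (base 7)133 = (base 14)53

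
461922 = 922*501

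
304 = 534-230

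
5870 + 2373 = 8243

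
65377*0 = 0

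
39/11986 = 3/922 ≈ 0.00325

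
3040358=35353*86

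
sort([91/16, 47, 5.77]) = [91/16, 5.77, 47]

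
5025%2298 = 429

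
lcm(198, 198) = 198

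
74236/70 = 37118/35 ≈ 1060.51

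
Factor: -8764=-1*2^2*7^1*313^1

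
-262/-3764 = 131/1882 ≈ 0.0696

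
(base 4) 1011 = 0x45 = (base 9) 76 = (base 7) 126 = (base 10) 69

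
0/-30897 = 0 = 0.00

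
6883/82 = 83 + 77/82 ≈ 83.94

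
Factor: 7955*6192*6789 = 2^4*3^3*5^1*31^1*37^1*43^2*73^1 = 334408217040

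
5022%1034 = 886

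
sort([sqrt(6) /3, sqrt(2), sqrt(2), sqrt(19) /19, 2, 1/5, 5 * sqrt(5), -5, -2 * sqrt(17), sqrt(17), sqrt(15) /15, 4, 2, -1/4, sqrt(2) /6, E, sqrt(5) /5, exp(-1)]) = [-2 * sqrt(17), -5, -1/4, 1/5, sqrt(19) /19, sqrt(2) /6, sqrt(15) /15, exp(-1), sqrt(5) /5, sqrt(6) /3, sqrt(2), sqrt(2), 2, 2, E, 4, sqrt(17), 5 * sqrt(5)]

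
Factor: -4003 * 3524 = -1 * 2^2 * 881^1 * 4003^1 = -14106572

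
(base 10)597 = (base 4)21111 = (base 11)4a3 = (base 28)l9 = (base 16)255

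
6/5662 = 3/2831 ≈ 0.00106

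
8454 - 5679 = 2775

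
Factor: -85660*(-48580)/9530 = 2^3*5^1*7^1*347^1*953^(-1)*4283^1 = 416136280/953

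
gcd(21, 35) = 7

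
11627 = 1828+9799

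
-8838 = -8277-561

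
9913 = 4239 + 5674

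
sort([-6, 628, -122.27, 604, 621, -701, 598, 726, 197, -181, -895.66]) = [-895.66, -701, -181, -122.27, -6, 197, 598, 604, 621, 628, 726]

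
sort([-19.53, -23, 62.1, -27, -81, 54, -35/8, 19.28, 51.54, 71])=[-81, -27, -23, -19.53, -35/8, 19.28, 51.54, 54, 62.1, 71]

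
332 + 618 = 950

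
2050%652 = 94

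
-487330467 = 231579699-718910166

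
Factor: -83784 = -1 * 2^3 * 3^1 * 3491^1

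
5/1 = 5 = 5.00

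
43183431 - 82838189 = -39654758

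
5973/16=373 + 5/16 ≈ 373.31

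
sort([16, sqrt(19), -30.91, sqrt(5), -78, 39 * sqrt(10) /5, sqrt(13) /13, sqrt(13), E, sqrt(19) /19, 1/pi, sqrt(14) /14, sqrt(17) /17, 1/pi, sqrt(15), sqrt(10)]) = [-78, -30.91, sqrt(19) /19, sqrt(17) /17, sqrt(14) /14, sqrt(13) /13, 1/pi, 1/pi, sqrt(5), E, sqrt(10), sqrt(13), sqrt(15), sqrt(19), 16, 39 * sqrt(10) /5]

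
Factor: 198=2^1 * 3^2 * 11^1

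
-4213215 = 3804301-8017516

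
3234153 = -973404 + 4207557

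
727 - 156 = 571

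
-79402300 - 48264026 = -127666326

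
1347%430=57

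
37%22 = 15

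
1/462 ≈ 0.00216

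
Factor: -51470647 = -1 * 51470647^1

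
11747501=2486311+9261190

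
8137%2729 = 2679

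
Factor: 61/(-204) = -1 * 2^(-2) * 3^(-1) * 17^(-1) * 61^1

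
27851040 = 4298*6480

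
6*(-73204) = -439224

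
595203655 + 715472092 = 1310675747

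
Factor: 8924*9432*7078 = 2^6*3^2*23^1*97^1*131^1*3539^1 = 595763527104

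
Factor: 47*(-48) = -1*2^4*3^1*47^1 = -2256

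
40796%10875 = 8171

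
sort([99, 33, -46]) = [-46, 33, 99]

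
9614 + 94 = 9708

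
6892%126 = 88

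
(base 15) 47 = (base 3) 2111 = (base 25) 2h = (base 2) 1000011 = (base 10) 67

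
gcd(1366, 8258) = 2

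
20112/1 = 20112 = 20112.00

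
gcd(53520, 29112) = 24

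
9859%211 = 153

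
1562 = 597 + 965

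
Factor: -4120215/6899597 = -1 * 3^1 * 5^1 * 11^1 * 24971^1 * 6899597^ (-1)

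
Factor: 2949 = 3^1 * 983^1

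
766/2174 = 383/1087 ≈ 0.352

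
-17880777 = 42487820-60368597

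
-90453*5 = -452265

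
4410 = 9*490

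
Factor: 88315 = 5^1*17^1*1039^1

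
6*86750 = 520500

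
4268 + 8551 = 12819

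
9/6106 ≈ 0.00147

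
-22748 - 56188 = -78936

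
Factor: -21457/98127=-1 * 3^(-2) * 43^1 * 499^1 * 10903^(-1)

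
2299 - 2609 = -310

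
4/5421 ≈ 0.000738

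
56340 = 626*90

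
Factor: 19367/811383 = 3^(-1)*107^1*181^1*270461^(-1)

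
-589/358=-1 - 231/358 ≈ -1.65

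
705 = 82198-81493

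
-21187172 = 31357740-52544912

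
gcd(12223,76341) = 1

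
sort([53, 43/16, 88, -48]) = [-48, 43/16, 53, 88]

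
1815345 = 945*1921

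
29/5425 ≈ 0.00535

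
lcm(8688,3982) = 95568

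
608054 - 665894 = -57840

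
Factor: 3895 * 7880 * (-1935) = -1 * 2^3 * 3^2 * 5^3 * 19^1 * 41^1 * 43^1 * 197^1 = -59390181000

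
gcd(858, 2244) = 66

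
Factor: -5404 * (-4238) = 2^3 * 7^1 * 13^1 * 163^1 * 193^1 = 22902152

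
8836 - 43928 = -35092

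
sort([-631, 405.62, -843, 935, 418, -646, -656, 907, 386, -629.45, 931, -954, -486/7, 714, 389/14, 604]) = [-954, -843, -656, -646, -631, -629.45, -486/7, 389/14, 386, 405.62, 418, 604, 714, 907, 931, 935]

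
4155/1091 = 3 + 882/1091 ≈ 3.81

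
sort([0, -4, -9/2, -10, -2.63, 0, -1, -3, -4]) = [-10, -9/2, -4, -4, -3, -2.63, -1, 0, 0]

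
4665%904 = 145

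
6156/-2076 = -513/173 ≈ -2.97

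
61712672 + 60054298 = 121766970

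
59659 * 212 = 12647708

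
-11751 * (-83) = 975333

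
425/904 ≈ 0.470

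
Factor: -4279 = -1 * 11^1 * 389^1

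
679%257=165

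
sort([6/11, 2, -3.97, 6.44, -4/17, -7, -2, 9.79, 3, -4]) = [-7, -4, -3.97, -2, -4/17, 6/11, 2, 3, 6.44, 9.79]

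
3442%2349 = 1093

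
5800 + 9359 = 15159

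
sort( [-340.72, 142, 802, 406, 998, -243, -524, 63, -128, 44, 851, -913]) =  [-913, -524, -340.72, -243, -128, 44, 63, 142, 406, 802, 851, 998]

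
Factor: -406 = -1 * 2^1 * 7^1 * 29^1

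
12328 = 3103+9225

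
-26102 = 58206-84308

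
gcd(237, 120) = 3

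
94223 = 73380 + 20843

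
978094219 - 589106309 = 388987910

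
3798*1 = 3798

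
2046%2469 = 2046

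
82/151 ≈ 0.543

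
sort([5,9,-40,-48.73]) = [-48.73,-40,5,9]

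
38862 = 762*51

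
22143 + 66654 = 88797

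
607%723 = 607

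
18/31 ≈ 0.581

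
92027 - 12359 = 79668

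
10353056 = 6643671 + 3709385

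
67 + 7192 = 7259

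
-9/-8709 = 3/2903≈0.00103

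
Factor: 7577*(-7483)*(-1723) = 7^1*1069^1*1723^1*7577^1 = 97691844593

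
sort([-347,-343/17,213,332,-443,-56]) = [-443,-347,-56,-343/17,213,332]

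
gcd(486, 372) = 6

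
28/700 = 1/25 = 0.04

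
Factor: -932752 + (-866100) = -1*2^2*11^1*40883^1 = -1798852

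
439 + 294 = 733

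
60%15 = 0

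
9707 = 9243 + 464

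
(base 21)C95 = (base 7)21665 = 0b1010101101110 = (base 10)5486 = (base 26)830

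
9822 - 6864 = 2958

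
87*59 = 5133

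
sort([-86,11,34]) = [-86,11,34]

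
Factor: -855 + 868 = 13^1 = 13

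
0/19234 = 0 = 0.00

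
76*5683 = 431908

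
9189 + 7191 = 16380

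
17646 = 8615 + 9031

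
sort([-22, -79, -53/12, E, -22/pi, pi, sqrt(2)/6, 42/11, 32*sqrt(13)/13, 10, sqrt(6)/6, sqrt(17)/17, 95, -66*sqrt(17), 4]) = [-66*sqrt(17), -79, -22, -22/pi, -53/12, sqrt(2)/6, sqrt(17)/17, sqrt(6)/6, E, pi, 42/11, 4, 32*sqrt(13)/13, 10, 95]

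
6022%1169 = 177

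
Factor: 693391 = 47^1*14753^1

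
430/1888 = 215/944 ≈ 0.228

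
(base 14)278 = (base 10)498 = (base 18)19c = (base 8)762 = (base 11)413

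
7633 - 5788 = 1845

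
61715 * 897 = 55358355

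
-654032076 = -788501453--134469377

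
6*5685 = 34110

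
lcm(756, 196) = 5292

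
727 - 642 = 85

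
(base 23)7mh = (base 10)4226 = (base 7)15215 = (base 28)5aq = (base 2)1000010000010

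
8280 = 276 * 30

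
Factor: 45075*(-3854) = -1*2^1*3^1*5^2*41^1*47^1*601^1 = -173719050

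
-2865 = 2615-5480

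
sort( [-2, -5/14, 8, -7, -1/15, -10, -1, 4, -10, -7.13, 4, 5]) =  [-10, -10, -7.13, -7, -2, -1, -5/14, -1/15, 4, 4, 5, 8]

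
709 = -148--857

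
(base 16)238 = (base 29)jh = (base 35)g8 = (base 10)568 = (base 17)1g7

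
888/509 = 1 + 379/509 ≈ 1.74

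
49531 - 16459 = 33072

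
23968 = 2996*8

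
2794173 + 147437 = 2941610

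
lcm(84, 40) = 840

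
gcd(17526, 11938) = 254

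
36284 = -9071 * (-4)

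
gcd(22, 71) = 1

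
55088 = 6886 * 8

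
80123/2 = 40061 + 1/2 = 40061.50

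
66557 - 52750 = 13807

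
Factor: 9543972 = 2^2*3^1*107^1*7433^1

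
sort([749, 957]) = [749, 957]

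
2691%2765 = 2691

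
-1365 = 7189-8554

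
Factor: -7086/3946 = -1 * 3^1 * 1181^1 * 1973^(-1) = -3543/1973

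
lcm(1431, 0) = 0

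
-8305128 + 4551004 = -3754124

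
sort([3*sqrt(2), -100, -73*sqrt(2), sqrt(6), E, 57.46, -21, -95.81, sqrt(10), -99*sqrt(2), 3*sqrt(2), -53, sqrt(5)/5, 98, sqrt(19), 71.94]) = [-99*sqrt(2), -73*sqrt(2), -100, -95.81, -53, -21, sqrt(5)/5, sqrt(6), E, sqrt(10), 3*sqrt(2), 3*sqrt(2), sqrt(19), 57.46, 71.94, 98]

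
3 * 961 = 2883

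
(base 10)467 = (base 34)dp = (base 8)723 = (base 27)h8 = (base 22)l5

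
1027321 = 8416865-7389544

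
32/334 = 16/167 ≈ 0.0958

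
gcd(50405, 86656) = 1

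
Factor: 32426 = 2^1*31^1*523^1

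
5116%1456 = 748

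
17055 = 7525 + 9530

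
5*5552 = 27760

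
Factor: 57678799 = 57678799^1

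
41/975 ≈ 0.0421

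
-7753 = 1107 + -8860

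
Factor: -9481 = -1*19^1*499^1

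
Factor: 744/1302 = 2^2*7^(-1) = 4/7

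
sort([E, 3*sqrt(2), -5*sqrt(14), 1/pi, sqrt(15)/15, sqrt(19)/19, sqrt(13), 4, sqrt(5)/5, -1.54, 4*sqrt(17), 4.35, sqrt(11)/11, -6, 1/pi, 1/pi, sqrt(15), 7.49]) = [-5*sqrt(14), -6, -1.54, sqrt(19)/19, sqrt(15)/15, sqrt(11)/11, 1/pi, 1/pi, 1/pi, sqrt(5)/5, E, sqrt(13), sqrt(15), 4, 3*sqrt(2), 4.35, 7.49, 4*sqrt(17)]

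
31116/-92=-7779/23 ≈ -338.22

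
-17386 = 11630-29016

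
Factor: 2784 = 2^5*3^1*29^1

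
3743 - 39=3704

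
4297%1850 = 597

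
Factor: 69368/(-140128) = -1 * 2^(-2) * 13^1 * 23^1 * 151^(-1) = -299/604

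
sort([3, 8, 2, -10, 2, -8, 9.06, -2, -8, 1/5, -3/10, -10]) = [-10, -10, -8, -8, -2, -3/10, 1/5, 2, 2, 3, 8, 9.06]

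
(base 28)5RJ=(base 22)9F9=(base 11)3589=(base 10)4695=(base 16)1257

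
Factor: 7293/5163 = 11^1*13^1*17^1*1721^(-1) = 2431/1721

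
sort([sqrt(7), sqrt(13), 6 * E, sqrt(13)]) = [sqrt(7), sqrt(13), sqrt(13), 6 * E]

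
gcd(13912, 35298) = 74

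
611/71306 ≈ 0.00857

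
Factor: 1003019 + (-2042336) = -1 * 3^1 * 346439^1 = -1039317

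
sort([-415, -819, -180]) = [-819, -415, -180]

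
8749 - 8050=699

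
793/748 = 1 + 45/748 ≈ 1.06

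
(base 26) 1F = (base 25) 1G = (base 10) 41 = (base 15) 2B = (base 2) 101001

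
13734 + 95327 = 109061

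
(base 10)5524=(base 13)268c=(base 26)84c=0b1010110010100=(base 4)1112110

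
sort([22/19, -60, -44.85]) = [-60, -44.85, 22/19]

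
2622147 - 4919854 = -2297707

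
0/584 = 0 = 0.00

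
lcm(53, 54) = 2862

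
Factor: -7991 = -1*61^1*131^1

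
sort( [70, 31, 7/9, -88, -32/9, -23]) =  [-88, -23, -32/9, 7/9, 31, 70]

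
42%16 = 10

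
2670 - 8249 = -5579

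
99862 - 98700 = 1162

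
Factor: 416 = 2^5*13^1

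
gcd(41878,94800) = 2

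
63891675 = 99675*641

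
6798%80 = 78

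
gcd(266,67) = 1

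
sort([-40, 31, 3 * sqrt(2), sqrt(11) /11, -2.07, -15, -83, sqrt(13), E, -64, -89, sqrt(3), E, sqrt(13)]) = [-89, -83, -64, -40, -15, -2.07, sqrt(11) /11, sqrt(3), E, E, sqrt(13), sqrt(13), 3 * sqrt(2), 31]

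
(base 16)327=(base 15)38c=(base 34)np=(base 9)1086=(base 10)807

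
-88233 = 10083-98316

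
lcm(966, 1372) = 94668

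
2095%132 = 115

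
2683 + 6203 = 8886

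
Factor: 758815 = 5^1*47^1*3229^1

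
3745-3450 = 295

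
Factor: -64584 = -1 * 2^3 * 3^3 * 13^1 * 23^1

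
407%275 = 132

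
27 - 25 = 2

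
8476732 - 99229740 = -90753008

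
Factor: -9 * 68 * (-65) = 2^2 * 3^2 * 5^1 * 13^1 * 17^1 = 39780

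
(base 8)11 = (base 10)9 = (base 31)9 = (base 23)9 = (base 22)9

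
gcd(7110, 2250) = 90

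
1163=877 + 286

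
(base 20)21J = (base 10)839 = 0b1101000111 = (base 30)RT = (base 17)2F6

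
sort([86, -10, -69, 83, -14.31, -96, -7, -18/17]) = [-96, -69, -14.31, -10, -7, -18/17, 83, 86]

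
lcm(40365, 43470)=565110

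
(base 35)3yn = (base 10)4888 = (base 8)11430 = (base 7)20152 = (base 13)22c0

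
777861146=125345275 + 652515871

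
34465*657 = 22643505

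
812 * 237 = 192444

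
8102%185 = 147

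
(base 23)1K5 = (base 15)464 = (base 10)994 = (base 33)U4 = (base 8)1742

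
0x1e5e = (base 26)bd0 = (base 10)7774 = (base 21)hd4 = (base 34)6om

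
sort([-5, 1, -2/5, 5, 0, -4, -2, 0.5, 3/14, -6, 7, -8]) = [-8, -6, -5, -4, -2, -2/5, 0, 3/14, 0.5, 1, 5, 7]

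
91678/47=1950 + 28/47≈1950.60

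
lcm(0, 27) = 0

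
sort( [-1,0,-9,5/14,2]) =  [-9,-1,0,5/14,2]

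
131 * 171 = 22401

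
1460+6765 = 8225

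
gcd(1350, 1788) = 6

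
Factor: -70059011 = -1*11^1*6369001^1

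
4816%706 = 580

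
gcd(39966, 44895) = 3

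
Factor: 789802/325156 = 2^(-1)*13^(-2)*821^1 = 821/338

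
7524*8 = 60192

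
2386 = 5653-3267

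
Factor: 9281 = 9281^1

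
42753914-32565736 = 10188178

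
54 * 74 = 3996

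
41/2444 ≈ 0.0168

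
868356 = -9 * (-96484)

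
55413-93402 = -37989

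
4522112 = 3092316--1429796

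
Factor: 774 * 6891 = 2^1 * 3^3 * 43^1 * 2297^1 = 5333634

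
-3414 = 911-4325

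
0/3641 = 0 = 0.00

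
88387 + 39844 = 128231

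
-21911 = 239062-260973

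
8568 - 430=8138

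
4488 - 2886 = 1602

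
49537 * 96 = 4755552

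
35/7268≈0.00482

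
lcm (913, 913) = 913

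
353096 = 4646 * 76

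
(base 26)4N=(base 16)7F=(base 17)78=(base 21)61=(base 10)127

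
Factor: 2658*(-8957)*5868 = -1*2^3*3^3*13^2*53^1*163^1*443^1 = -139703618808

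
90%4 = 2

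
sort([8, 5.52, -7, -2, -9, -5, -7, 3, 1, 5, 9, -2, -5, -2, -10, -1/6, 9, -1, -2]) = [-10, -9, -7, -7, -5, -5, -2, -2, -2, -2, -1, -1/6, 1, 3, 5, 5.52, 8, 9, 9]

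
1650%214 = 152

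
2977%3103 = 2977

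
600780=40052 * 15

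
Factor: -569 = -1 * 569^1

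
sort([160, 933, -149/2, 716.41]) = [-149/2, 160, 716.41, 933]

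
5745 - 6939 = -1194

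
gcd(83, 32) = 1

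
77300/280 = 3865/14≈276.07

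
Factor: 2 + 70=2^3*3^2=72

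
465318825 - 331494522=133824303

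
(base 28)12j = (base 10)859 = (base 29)10i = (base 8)1533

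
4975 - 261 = 4714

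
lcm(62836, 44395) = 4084340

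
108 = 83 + 25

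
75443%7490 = 543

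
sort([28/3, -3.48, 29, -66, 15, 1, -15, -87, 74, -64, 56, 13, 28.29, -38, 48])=[-87, -66, -64, -38, -15, -3.48, 1, 28/3, 13, 15, 28.29, 29, 48, 56, 74]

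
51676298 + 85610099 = 137286397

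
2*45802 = 91604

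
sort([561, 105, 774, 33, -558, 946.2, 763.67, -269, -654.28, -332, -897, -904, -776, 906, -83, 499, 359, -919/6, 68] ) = [-904, -897, -776, -654.28, -558, -332, -269, -919/6, -83, 33, 68, 105, 359, 499, 561, 763.67, 774, 906, 946.2] 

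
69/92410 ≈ 0.000747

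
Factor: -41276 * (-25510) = 2^3 * 5^1 * 17^1 * 607^1 * 2551^1 = 1052950760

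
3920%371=210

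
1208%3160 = 1208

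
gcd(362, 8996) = 2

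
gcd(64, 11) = 1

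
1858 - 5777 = -3919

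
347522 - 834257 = -486735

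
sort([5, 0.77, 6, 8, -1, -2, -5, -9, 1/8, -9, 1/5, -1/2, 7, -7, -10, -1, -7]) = [-10, -9, -9, -7, -7, -5, -2, -1, -1, -1/2, 1/8, 1/5, 0.77, 5, 6, 7, 8]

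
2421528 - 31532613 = -29111085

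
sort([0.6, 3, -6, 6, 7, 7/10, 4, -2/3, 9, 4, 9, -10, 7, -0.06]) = [-10, -6, -2/3, -0.06, 0.6, 7/10, 3, 4, 4, 6, 7, 7, 9, 9]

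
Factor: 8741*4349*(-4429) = -1*43^1*103^1*4349^1*8741^1 = -168366703261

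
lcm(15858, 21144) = 63432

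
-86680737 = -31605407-55075330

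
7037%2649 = 1739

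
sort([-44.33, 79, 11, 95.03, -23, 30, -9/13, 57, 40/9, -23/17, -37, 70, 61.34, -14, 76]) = [-44.33, -37, -23, -14, -23/17, -9/13, 40/9, 11, 30, 57, 61.34, 70, 76, 79, 95.03]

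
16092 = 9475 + 6617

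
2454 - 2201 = 253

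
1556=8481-6925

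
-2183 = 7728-9911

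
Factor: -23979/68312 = -1*2^(-3)*3^1*7993^1*8539^(-1)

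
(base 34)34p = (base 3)11222102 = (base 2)111000101101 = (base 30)40t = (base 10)3629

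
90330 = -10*(-9033)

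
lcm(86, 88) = 3784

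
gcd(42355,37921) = 1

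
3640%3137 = 503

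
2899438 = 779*3722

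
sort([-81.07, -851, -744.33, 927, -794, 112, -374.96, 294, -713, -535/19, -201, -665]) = [-851, -794, -744.33, -713, -665, -374.96, -201, -81.07, -535/19, 112, 294, 927]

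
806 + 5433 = 6239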